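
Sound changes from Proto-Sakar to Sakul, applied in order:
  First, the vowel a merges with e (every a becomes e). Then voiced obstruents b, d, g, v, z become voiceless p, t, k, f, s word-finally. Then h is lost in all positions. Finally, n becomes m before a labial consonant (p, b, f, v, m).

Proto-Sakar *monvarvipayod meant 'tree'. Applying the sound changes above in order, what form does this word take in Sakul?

momvervipeyot

Sakul: *monvarvipayod
  monvarvipayod → monvervipeyod   [vowel merger]
  monvervipeyod → monvervipeyot   [final devoicing]
  monvervipeyot (rule 3 does not apply)
  monvervipeyot → momvervipeyot   [nasal place assimilation]
  giving Sakul momvervipeyot.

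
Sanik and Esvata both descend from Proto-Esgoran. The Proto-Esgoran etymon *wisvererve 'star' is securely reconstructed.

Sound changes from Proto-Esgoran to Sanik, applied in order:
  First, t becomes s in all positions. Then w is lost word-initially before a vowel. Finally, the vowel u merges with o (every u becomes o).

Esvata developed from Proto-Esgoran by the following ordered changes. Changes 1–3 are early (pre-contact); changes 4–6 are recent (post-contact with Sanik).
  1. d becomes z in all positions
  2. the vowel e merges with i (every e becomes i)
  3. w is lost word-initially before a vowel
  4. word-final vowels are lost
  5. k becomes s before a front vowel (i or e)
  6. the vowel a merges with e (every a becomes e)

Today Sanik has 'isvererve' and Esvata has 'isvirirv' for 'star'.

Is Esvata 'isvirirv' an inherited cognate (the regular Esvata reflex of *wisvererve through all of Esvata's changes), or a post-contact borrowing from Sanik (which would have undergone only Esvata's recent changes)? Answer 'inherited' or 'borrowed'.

inherited

If inherited, *wisvererve would pass through all of Esvata's changes:
Esvata: *wisvererve
  wisvererve (rule 1 does not apply)
  wisvererve → wisvirirvi   [vowel merger]
  wisvirirvi → isvirirvi   [glide loss]
  isvirirvi → isvirirv   [apocope]
  isvirirv (rule 5 does not apply)
  isvirirv (rule 6 does not apply)
  giving Esvata isvirirv.
If borrowed from Sanik 'isvererve' after the early changes, it would undergo only the recent ones:
  rule 4 (apocope): isvererve → isvererv
  rule 5 (palatalisation): no change (isvererv)
  rule 6 (vowel merger): no change (isvererv)
  ⇒ as a loan: isvererv
Esvata 'isvirirv' matches the inherited outcome exactly, so it is an inherited cognate, not a loan.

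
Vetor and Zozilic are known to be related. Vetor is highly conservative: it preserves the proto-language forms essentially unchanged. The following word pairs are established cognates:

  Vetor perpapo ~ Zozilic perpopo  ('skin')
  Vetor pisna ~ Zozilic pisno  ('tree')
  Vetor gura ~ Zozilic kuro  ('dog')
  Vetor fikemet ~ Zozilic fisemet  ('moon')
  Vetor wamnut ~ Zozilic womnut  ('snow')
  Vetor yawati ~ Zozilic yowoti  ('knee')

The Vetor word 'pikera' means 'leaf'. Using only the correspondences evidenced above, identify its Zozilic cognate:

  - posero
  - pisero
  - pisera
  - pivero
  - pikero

fikemet ~ fisemet — Vetor k corresponds to Zozilic s between vowels (before a front vowel).
pisna ~ pisno, gura ~ kuro — Vetor a corresponds to Zozilic o word-finally.
Applying these to Vetor 'pikera':
  pikera → pisera   (k→s between vowels (before a front vowel))
  pisera → pisero   (a→o word-finally)
So the Zozilic cognate is 'pisero'.

pisero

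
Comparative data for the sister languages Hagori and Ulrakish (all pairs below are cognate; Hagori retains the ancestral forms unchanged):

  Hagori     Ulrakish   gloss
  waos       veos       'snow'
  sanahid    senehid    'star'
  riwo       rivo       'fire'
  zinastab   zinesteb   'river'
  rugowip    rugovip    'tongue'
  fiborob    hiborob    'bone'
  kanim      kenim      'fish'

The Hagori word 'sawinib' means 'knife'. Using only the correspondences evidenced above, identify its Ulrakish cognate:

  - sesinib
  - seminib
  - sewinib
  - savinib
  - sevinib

sevinib

sanahid ~ senehid, zinastab ~ zinesteb — Hagori a corresponds to Ulrakish e after a consonant, before a consonant other than r, m, n, p, b, f, v.
rugowip ~ rugovip — Hagori w corresponds to Ulrakish v between vowels (before a front vowel).
Applying these to Hagori 'sawinib':
  sawinib → sewinib   (a→e after a consonant, before a consonant other than r, m, n, p, b, f, v)
  sewinib → sevinib   (w→v between vowels (before a front vowel))
So the Ulrakish cognate is 'sevinib'.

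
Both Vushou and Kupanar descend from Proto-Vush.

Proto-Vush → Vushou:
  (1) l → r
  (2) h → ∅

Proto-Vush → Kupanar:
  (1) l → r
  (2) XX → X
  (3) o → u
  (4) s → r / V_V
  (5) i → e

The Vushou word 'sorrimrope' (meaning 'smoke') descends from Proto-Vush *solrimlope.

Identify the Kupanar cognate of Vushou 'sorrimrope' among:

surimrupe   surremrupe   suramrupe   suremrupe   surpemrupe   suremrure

suremrupe

Kupanar: *solrimlope
  solrimlope → sorrimrope   [unconditioned shift]
  sorrimrope → sorimrope   [degemination]
  sorimrope → surimrupe   [vowel merger]
  surimrupe (rule 4 does not apply)
  surimrupe → suremrupe   [vowel merger]
  giving Kupanar suremrupe.
Only 'suremrupe' matches the regular Kupanar development of *solrimlope.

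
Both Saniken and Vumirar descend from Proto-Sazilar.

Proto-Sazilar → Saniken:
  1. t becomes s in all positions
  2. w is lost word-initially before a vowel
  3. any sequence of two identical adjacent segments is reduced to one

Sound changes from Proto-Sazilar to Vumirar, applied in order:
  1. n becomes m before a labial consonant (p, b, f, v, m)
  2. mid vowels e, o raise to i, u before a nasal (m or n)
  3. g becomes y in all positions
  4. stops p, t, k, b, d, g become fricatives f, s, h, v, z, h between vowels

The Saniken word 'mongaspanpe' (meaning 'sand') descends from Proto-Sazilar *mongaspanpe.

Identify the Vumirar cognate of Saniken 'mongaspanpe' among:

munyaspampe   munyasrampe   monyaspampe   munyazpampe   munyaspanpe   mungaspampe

munyaspampe

Vumirar: *mongaspanpe
  mongaspanpe → mongaspampe   [nasal place assimilation]
  mongaspampe → mungaspampe   [pre-nasal raising]
  mungaspampe → munyaspampe   [unconditioned shift]
  munyaspampe (rule 4 does not apply)
  giving Vumirar munyaspampe.
Only 'munyaspampe' matches the regular Vumirar development of *mongaspanpe.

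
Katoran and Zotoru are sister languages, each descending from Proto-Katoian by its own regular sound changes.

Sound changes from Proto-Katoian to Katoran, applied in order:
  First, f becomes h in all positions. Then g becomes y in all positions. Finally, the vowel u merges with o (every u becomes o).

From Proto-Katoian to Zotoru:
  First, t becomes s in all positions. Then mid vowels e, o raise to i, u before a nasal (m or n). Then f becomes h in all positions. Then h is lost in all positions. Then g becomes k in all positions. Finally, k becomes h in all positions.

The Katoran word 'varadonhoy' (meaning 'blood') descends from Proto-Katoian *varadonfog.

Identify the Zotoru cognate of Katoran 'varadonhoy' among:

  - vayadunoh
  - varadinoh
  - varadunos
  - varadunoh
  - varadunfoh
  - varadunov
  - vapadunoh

varadunoh

Zotoru: start from *varadonfog.
  rule 1: no change — varadonfog
  rule 2 (pre-nasal raising): varadonfog → varadunfog
  rule 3 (unconditioned shift): varadunfog → varadunhog
  rule 4 (h-loss): varadunhog → varadunog
  rule 5 (unconditioned shift): varadunog → varadunok
  rule 6 (unconditioned shift): varadunok → varadunoh
  ⇒ Zotoru varadunoh
Only 'varadunoh' matches the regular Zotoru development of *varadonfog.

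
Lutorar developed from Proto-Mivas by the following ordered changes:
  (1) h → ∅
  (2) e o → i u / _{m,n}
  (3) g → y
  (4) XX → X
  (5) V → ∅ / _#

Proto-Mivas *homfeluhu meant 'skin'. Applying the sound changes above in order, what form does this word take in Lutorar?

umfel

Lutorar: *homfeluhu > omfeluu > umfeluu > umfelu > umfel  (by h-loss, pre-nasal raising, degemination, apocope)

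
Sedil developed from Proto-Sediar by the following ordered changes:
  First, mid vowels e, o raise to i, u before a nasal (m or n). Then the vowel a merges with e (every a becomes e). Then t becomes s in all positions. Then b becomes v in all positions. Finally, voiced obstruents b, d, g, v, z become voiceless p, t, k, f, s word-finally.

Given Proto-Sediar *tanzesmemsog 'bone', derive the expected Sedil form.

senzesmimsok

Sedil: start from *tanzesmemsog.
  rule 1 (pre-nasal raising): tanzesmemsog → tanzesmimsog
  rule 2 (vowel merger): tanzesmimsog → tenzesmimsog
  rule 3 (unconditioned shift): tenzesmimsog → senzesmimsog
  rule 4: no change — senzesmimsog
  rule 5 (final devoicing): senzesmimsog → senzesmimsok
  ⇒ Sedil senzesmimsok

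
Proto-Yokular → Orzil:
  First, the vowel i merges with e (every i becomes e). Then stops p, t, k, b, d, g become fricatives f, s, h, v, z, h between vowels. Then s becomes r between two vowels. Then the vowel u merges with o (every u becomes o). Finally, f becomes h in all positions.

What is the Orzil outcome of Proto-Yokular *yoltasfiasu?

yoltashearo

Orzil: start from *yoltasfiasu.
  rule 1 (vowel merger): yoltasfiasu → yoltasfeasu
  rule 2: no change — yoltasfeasu
  rule 3 (rhotacism): yoltasfeasu → yoltasfearu
  rule 4 (vowel merger): yoltasfearu → yoltasfearo
  rule 5 (unconditioned shift): yoltasfearo → yoltashearo
  ⇒ Orzil yoltashearo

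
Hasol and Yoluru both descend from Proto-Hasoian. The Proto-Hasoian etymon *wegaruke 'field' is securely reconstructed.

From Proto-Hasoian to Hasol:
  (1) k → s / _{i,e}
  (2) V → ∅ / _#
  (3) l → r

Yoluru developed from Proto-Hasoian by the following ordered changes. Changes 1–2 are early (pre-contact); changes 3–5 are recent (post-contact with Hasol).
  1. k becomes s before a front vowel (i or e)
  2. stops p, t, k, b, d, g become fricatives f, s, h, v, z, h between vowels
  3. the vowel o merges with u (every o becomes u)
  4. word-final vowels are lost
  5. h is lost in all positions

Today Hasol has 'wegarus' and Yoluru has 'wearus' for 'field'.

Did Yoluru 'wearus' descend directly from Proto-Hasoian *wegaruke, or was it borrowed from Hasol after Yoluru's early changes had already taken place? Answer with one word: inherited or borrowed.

inherited

If inherited, *wegaruke would pass through all of Yoluru's changes:
Yoluru: start from *wegaruke.
  rule 1 (palatalisation): wegaruke → wegaruse
  rule 2 (intervocalic lenition): wegaruse → weharuse
  rule 3: no change — weharuse
  rule 4 (apocope): weharuse → weharus
  rule 5 (h-loss): weharus → wearus
  ⇒ Yoluru wearus
If borrowed from Hasol 'wegarus' after the early changes, it would undergo only the recent ones:
  rule 3 (vowel merger): no change (wegarus)
  rule 4 (apocope): no change (wegarus)
  rule 5 (h-loss): no change (wegarus)
  ⇒ as a loan: wegarus
Yoluru 'wearus' matches the inherited outcome exactly, so it is an inherited cognate, not a loan.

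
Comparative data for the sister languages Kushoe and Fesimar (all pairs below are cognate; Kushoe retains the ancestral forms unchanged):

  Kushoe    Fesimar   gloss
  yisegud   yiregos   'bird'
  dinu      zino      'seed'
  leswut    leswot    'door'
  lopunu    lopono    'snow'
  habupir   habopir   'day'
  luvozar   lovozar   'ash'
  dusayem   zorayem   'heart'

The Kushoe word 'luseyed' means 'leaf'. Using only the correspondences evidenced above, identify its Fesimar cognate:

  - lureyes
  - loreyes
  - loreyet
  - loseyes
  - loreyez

yisegud ~ yiregos, leswut ~ leswot — Kushoe u corresponds to Fesimar o after a consonant, before a consonant other than r, m, n, p, b, f, v.
yisegud ~ yiregos — Kushoe s corresponds to Fesimar r between vowels (before a front vowel).
yisegud ~ yiregos — Kushoe d corresponds to Fesimar s word-finally.
Applying these to Kushoe 'luseyed':
  luseyed → loseyed   (u→o after a consonant, before a consonant other than r, m, n, p, b, f, v)
  loseyed → loreyed   (s→r between vowels (before a front vowel))
  loreyed → loreyes   (d→s word-finally)
So the Fesimar cognate is 'loreyes'.

loreyes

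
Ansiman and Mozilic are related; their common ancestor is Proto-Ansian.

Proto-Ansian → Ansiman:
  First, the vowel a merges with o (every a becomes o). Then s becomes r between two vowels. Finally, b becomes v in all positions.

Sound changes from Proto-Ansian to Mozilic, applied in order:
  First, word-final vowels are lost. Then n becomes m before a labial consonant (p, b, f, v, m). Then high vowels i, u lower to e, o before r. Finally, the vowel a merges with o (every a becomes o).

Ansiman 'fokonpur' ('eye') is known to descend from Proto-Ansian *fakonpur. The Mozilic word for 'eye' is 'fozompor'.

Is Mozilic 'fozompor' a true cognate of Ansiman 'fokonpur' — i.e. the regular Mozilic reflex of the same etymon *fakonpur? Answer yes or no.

no

Derive the expected Mozilic reflex of *fakonpur:
Mozilic: *fakonpur
  fakonpur (rule 1 does not apply)
  fakonpur → fakompur   [nasal place assimilation]
  fakompur → fakompor   [pre-rhotic lowering]
  fakompor → fokompor   [vowel merger]
  giving Mozilic fokompor.
The regular Mozilic reflex would be 'fokompor', but the attested form is 'fozompor'. The correspondence is irregular, so they are not cognates (the Mozilic form has a different source).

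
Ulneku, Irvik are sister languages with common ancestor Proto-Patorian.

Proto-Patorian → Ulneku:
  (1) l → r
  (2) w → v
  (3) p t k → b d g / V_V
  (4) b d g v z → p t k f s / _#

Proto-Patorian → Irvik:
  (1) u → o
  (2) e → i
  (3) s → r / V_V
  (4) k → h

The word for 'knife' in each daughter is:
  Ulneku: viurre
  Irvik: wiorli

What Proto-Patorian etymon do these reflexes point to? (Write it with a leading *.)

Position 5: Ulneku has r, Irvik has l. Irvik preserves l here (none of its changes turn any other segment into l), so the proto-segment is *l.
Position 1: Ulneku has v, Irvik has w. Irvik preserves w here (none of its changes turn any other segment into w), so the proto-segment is *w.
Position 3: Ulneku has u, Irvik has o. Ulneku preserves u here (none of its changes turn any other segment into u), so the proto-segment is *u.
This points to *wiurle. Verify forward in each daughter:
Ulneku: *wiurle
  wiurle → wiurre   [unconditioned shift]
  wiurre → viurre   [unconditioned shift]
  viurre (rule 3 does not apply)
  viurre (rule 4 does not apply)
  giving Ulneku viurre.
Irvik: start from *wiurle.
  rule 1 (vowel merger): wiurle → wiorle
  rule 2 (vowel merger): wiorle → wiorli
  rule 3: no change — wiorli
  rule 4: no change — wiorli
  ⇒ Irvik wiorli
No other proto-form is consistent with every reflex, so the reconstruction is *wiurle.

*wiurle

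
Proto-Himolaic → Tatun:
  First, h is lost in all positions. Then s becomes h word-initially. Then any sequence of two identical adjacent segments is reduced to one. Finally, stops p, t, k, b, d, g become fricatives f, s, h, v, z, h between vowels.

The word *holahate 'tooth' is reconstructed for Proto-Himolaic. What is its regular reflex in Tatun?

Tatun: *holahate > olaate > olate > olase  (by h-loss, degemination, intervocalic lenition)

olase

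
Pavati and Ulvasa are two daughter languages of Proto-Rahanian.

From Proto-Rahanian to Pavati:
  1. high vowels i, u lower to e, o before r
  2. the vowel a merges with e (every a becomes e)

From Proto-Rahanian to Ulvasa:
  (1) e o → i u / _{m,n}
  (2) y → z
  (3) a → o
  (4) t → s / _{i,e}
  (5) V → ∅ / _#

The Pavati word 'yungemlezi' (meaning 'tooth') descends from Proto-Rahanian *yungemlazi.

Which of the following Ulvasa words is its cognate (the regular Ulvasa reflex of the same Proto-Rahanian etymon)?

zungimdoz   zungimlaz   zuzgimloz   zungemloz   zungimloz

Ulvasa: *yungemlazi > yungimlazi > zungimlazi > zungimlozi > zungimloz  (by pre-nasal raising, unconditioned shift, vowel merger, apocope)
The other candidates each miss or misapply at least one Ulvasa change.

zungimloz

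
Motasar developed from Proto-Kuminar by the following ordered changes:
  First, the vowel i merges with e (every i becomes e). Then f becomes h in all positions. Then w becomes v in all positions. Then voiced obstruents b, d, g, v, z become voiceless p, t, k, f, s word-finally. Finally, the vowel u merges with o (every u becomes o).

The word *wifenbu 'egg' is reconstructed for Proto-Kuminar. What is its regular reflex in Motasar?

Motasar: start from *wifenbu.
  rule 1 (vowel merger): wifenbu → wefenbu
  rule 2 (unconditioned shift): wefenbu → wehenbu
  rule 3 (unconditioned shift): wehenbu → vehenbu
  rule 4: no change — vehenbu
  rule 5 (vowel merger): vehenbu → vehenbo
  ⇒ Motasar vehenbo

vehenbo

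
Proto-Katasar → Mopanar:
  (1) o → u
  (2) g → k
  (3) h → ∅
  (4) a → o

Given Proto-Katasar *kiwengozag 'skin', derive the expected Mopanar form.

kiwenkuzok

Mopanar: *kiwengozag > kiwenguzag > kiwenkuzak > kiwenkuzok  (by vowel merger, unconditioned shift, vowel merger)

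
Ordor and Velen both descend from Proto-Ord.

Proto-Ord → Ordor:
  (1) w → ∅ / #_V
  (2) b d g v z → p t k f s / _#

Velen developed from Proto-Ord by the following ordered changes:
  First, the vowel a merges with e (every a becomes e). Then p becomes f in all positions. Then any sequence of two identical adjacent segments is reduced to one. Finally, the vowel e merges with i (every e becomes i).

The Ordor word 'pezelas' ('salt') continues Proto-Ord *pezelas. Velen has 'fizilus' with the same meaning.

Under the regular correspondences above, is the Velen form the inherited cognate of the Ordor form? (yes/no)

no

Derive the expected Velen reflex of *pezelas:
Velen: *pezelas
  pezelas → pezeles   [vowel merger]
  pezeles → fezeles   [unconditioned shift]
  fezeles (rule 3 does not apply)
  fezeles → fizilis   [vowel merger]
  giving Velen fizilis.
The regular Velen reflex would be 'fizilis', but the attested form is 'fizilus'. The correspondence is irregular, so they are not cognates (the Velen form has a different source).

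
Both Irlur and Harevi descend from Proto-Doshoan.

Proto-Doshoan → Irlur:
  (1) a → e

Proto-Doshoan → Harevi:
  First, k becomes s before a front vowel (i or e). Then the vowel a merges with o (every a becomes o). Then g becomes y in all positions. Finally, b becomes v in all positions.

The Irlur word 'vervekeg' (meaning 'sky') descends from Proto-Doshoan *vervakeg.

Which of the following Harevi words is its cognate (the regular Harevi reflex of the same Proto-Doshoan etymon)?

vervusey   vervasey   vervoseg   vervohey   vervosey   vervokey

Harevi: *vervakeg > vervaseg > vervoseg > vervosey  (by palatalisation, vowel merger, unconditioned shift)
The other candidates each miss or misapply at least one Harevi change.

vervosey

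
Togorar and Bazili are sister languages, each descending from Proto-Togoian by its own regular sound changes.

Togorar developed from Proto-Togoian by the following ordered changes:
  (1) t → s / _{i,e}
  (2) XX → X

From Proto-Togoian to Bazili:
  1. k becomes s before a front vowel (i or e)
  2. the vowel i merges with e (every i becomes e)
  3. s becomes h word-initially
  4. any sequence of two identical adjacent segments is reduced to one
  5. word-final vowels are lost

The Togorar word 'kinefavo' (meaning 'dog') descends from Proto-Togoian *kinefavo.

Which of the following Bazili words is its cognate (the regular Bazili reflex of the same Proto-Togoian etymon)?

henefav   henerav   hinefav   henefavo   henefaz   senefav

Bazili: *kinefavo > sinefavo > senefavo > henefavo > henefav  (by palatalisation, vowel merger, debuccalisation, apocope)
The other candidates each miss or misapply at least one Bazili change.

henefav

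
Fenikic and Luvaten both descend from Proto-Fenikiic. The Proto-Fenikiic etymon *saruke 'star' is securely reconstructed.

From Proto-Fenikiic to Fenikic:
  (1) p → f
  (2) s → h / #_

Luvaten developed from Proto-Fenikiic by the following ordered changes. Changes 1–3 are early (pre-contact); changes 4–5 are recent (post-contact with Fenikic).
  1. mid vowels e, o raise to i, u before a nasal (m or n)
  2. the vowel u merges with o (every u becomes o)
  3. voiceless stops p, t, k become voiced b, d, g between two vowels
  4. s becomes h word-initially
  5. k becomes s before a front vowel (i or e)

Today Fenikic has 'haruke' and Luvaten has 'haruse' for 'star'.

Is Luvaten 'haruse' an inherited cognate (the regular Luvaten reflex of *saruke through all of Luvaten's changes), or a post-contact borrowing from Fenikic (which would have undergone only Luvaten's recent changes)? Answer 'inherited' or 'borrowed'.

borrowed

If inherited, *saruke would pass through all of Luvaten's changes:
Luvaten: *saruke > saroke > saroge > haroge  (by vowel merger, intervocalic voicing, debuccalisation)
If borrowed from Fenikic 'haruke' after the early changes, it would undergo only the recent ones:
  rule 4 (debuccalisation): no change (haruke)
  rule 5 (palatalisation): haruke → haruse
  ⇒ as a loan: haruse
Luvaten 'haruse' matches the loan outcome 'haruse', not the inherited 'haroge' — it skipped the early Luvaten changes, so it was borrowed from Fenikic.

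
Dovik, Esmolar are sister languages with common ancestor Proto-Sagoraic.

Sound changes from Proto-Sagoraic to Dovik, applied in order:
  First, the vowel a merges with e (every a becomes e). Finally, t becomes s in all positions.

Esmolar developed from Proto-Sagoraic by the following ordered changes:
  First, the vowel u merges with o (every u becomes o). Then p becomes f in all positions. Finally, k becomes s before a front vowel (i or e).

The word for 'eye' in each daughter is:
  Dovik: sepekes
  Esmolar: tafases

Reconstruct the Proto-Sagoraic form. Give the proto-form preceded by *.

*tapakes

Position 3: Dovik has p, Esmolar has f. Dovik preserves p here (none of its changes turn any other segment into p), so the proto-segment is *p.
Position 2: Dovik has e, Esmolar has a. Esmolar preserves a here (none of its changes turn any other segment into a), so the proto-segment is *a.
Position 4: Dovik has e, Esmolar has a. Esmolar preserves a here (none of its changes turn any other segment into a), so the proto-segment is *a.
Verify the candidate proto-form against each daughter:
Dovik: *tapakes > tepekes > sepekes  (by vowel merger, unconditioned shift)
Esmolar: *tapakes > tafakes > tafases  (by unconditioned shift, palatalisation)
No other proto-form is consistent with every reflex, so the reconstruction is *tapakes.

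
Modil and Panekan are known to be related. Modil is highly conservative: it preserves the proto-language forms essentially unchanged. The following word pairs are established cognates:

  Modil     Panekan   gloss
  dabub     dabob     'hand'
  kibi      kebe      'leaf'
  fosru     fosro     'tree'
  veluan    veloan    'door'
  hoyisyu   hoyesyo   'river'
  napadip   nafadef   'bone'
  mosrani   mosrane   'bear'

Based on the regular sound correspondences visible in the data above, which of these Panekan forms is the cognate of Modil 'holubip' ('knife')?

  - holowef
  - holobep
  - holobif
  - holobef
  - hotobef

dabub ~ dabob — Modil u corresponds to Panekan o after a consonant, before a labial obstruent.
napadip ~ nafadef — Modil i corresponds to Panekan e after a consonant, before a labial obstruent.
napadip ~ nafadef — Modil p corresponds to Panekan f word-finally.
Applying these to Modil 'holubip':
  holubip → holobip   (u→o after a consonant, before a labial obstruent)
  holobip → holobep   (i→e after a consonant, before a labial obstruent)
  holobep → holobef   (p→f word-finally)
So the Panekan cognate is 'holobef'.

holobef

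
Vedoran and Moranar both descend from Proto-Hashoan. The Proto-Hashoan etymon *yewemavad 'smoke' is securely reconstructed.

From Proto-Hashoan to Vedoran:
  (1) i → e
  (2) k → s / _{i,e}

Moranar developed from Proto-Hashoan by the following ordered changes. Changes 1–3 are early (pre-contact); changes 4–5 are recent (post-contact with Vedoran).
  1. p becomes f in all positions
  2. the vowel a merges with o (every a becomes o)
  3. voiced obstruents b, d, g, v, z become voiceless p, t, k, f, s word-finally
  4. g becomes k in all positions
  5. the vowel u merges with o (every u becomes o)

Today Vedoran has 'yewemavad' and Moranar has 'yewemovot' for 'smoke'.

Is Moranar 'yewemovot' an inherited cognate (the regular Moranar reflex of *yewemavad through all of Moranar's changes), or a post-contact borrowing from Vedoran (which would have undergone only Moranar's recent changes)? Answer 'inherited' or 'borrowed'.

inherited

If inherited, *yewemavad would pass through all of Moranar's changes:
Moranar: *yewemavad > yewemovod > yewemovot  (by vowel merger, final devoicing)
If borrowed from Vedoran 'yewemavad' after the early changes, it would undergo only the recent ones:
  rule 4 (unconditioned shift): no change (yewemavad)
  rule 5 (vowel merger): no change (yewemavad)
  ⇒ as a loan: yewemavad
Moranar 'yewemovot' matches the inherited outcome exactly, so it is an inherited cognate, not a loan.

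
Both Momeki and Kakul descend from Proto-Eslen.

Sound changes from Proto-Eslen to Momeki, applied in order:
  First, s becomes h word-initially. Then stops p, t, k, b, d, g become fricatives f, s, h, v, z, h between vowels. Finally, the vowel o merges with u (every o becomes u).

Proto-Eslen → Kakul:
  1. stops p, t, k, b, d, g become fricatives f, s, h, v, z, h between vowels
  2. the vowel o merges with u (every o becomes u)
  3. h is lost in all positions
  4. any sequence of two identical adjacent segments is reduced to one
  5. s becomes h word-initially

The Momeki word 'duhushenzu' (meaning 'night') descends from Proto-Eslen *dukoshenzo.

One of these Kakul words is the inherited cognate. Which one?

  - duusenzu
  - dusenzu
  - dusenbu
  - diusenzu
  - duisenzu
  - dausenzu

dusenzu

Kakul: *dukoshenzo > duhoshenzo > duhushenzu > duusenzu > dusenzu  (by intervocalic lenition, vowel merger, h-loss, degemination)
The other candidates each miss or misapply at least one Kakul change.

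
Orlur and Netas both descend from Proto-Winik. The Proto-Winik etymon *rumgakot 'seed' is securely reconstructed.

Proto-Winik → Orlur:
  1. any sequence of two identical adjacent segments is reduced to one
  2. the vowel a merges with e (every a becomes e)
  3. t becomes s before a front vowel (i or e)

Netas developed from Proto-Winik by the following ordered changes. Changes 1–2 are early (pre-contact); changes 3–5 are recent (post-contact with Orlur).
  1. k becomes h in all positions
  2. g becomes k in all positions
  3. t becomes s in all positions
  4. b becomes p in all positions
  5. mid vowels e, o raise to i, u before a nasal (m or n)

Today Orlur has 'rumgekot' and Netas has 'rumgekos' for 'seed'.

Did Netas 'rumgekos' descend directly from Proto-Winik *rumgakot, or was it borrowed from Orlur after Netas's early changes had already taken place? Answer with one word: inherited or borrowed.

borrowed

If inherited, *rumgakot would pass through all of Netas's changes:
Netas: *rumgakot
  rumgakot → rumgahot   [unconditioned shift]
  rumgahot → rumkahot   [unconditioned shift]
  rumkahot → rumkahos   [unconditioned shift]
  rumkahos (rule 4 does not apply)
  rumkahos (rule 5 does not apply)
  giving Netas rumkahos.
If borrowed from Orlur 'rumgekot' after the early changes, it would undergo only the recent ones:
  rule 3 (unconditioned shift): rumgekot → rumgekos
  rule 4 (unconditioned shift): no change (rumgekos)
  rule 5 (pre-nasal raising): no change (rumgekos)
  ⇒ as a loan: rumgekos
Netas 'rumgekos' matches the loan outcome 'rumgekos', not the inherited 'rumkahos' — it skipped the early Netas changes, so it was borrowed from Orlur.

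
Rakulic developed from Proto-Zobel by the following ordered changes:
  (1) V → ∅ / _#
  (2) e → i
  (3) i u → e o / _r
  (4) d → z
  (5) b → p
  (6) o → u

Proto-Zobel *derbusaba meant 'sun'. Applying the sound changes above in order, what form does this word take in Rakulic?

zerpusap

Rakulic: *derbusaba > derbusab > dirbusab > derbusab > zerbusab > zerpusap  (by apocope, vowel merger, pre-rhotic lowering, unconditioned shift, unconditioned shift)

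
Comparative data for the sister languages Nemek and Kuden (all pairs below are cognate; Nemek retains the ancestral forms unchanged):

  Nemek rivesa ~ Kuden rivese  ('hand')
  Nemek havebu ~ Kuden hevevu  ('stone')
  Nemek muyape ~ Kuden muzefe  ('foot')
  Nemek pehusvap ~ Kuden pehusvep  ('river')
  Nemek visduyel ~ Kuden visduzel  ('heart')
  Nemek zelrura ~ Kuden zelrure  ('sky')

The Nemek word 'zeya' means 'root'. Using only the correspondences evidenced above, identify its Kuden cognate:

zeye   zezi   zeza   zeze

muyape ~ muzefe — Nemek y corresponds to Kuden z between vowels (before a back vowel).
rivesa ~ rivese, zelrura ~ zelrure — Nemek a corresponds to Kuden e word-finally.
Applying these to Nemek 'zeya':
  zeya → zeza   (y→z between vowels (before a back vowel))
  zeza → zeze   (a→e word-finally)
So the Kuden cognate is 'zeze'.

zeze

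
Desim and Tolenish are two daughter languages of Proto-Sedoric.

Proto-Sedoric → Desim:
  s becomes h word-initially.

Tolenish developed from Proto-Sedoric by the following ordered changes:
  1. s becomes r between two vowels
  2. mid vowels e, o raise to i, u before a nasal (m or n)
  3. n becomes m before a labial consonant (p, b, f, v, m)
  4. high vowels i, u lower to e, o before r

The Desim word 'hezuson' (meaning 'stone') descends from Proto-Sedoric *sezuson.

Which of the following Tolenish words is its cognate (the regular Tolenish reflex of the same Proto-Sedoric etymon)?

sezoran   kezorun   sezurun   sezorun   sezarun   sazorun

Tolenish: start from *sezuson.
  rule 1 (rhotacism): sezuson → sezuron
  rule 2 (pre-nasal raising): sezuron → sezurun
  rule 3: no change — sezurun
  rule 4 (pre-rhotic lowering): sezurun → sezorun
  ⇒ Tolenish sezorun
The other candidates each miss or misapply at least one Tolenish change.

sezorun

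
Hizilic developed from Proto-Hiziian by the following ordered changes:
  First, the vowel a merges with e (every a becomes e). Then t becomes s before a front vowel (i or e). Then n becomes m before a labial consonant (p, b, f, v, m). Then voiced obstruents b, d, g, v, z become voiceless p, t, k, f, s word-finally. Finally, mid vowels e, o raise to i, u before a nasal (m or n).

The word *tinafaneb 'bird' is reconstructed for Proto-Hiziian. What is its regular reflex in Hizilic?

sinefinep

Hizilic: *tinafaneb > tinefeneb > sinefeneb > sinefenep > sinefinep  (by vowel merger, palatalisation, final devoicing, pre-nasal raising)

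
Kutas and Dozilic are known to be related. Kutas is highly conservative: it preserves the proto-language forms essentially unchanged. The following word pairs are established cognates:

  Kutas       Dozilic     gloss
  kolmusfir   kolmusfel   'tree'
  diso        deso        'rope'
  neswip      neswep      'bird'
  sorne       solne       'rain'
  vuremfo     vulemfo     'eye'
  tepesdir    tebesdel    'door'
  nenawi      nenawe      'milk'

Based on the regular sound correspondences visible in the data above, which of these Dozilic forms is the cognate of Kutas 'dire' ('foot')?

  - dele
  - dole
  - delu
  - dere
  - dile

kolmusfir ~ kolmusfel, tepesdir ~ tebesdel — Kutas i corresponds to Dozilic e after a consonant, before r.
vuremfo ~ vulemfo — Kutas r corresponds to Dozilic l between vowels (before a front vowel).
Applying these to Kutas 'dire':
  dire → dere   (i→e after a consonant, before r)
  dere → dele   (r→l between vowels (before a front vowel))
So the Dozilic cognate is 'dele'.

dele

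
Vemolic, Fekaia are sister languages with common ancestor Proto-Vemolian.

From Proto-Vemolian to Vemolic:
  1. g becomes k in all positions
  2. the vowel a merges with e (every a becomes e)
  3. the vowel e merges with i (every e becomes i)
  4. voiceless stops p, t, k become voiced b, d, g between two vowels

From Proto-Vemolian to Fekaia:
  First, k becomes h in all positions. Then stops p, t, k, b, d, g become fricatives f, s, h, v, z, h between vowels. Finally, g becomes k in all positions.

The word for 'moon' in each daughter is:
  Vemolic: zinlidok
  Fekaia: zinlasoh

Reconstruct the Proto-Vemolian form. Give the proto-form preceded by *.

*zinlatok

Position 6: Vemolic has d, Fekaia has s. Taking the neighbouring segments as reconstructed: Vemolic d could go back to *t or *d; Fekaia s could go back to *t or *s — the one source consistent with every daughter is *t.
Position 5: Vemolic has i, Fekaia has a. Fekaia preserves a here (none of its changes turn any other segment into a), so the proto-segment is *a.
Continuing position by position gives *zinlatok; check it forward:
Vemolic: *zinlatok
  zinlatok (rule 1 does not apply)
  zinlatok → zinletok   [vowel merger]
  zinletok → zinlitok   [vowel merger]
  zinlitok → zinlidok   [intervocalic voicing]
  giving Vemolic zinlidok.
Fekaia: *zinlatok > zinlatoh > zinlasoh  (by unconditioned shift, intervocalic lenition)
No other proto-form is consistent with every reflex, so the reconstruction is *zinlatok.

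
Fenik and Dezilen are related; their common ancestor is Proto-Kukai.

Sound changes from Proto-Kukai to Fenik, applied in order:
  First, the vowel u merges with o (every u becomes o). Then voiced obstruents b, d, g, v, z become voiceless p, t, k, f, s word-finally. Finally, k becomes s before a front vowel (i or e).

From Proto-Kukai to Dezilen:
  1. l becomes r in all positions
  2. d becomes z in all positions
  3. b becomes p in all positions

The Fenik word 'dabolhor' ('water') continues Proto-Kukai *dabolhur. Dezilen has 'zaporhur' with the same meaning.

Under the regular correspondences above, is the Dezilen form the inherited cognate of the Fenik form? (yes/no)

yes

Derive the expected Dezilen reflex of *dabolhur:
Dezilen: *dabolhur > daborhur > zaborhur > zaporhur  (by unconditioned shift, unconditioned shift, unconditioned shift)
Dezilen 'zaporhur' matches the regular reflex exactly, so the pair is cognate.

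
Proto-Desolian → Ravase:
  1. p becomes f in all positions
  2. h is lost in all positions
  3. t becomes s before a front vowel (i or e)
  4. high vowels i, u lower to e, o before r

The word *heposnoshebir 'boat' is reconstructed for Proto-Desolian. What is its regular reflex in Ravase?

Ravase: start from *heposnoshebir.
  rule 1 (unconditioned shift): heposnoshebir → hefosnoshebir
  rule 2 (h-loss): hefosnoshebir → efosnosebir
  rule 3: no change — efosnosebir
  rule 4 (pre-rhotic lowering): efosnosebir → efosnoseber
  ⇒ Ravase efosnoseber

efosnoseber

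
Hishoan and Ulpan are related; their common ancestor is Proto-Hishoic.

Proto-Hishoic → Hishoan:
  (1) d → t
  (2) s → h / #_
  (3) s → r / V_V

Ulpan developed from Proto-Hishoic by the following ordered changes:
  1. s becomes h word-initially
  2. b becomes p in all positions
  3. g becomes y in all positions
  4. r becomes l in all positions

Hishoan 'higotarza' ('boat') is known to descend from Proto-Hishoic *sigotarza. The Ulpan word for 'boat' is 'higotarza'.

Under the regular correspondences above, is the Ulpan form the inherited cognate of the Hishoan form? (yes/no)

Derive the expected Ulpan reflex of *sigotarza:
Ulpan: *sigotarza > higotarza > hiyotarza > hiyotalza  (by debuccalisation, unconditioned shift, unconditioned shift)
The regular Ulpan reflex would be 'hiyotalza', but the attested form is 'higotarza'. The correspondence is irregular, so they are not cognates (the Ulpan form has a different source).

no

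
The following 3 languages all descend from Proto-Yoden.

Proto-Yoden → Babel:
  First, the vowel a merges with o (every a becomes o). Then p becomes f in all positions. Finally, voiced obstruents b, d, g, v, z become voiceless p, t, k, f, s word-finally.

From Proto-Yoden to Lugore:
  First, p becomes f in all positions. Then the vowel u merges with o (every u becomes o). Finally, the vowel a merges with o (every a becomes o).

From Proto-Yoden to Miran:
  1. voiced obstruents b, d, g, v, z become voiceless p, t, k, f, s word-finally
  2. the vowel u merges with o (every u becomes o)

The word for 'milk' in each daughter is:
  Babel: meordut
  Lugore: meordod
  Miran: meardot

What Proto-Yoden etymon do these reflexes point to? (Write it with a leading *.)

*meardud

Position 7: Babel has t, Lugore has d, Miran has t. Lugore preserves d here (none of its changes turn any other segment into d), so the proto-segment is *d.
Position 3: Babel has o, Lugore has o, Miran has a. Miran preserves a here (none of its changes turn any other segment into a), so the proto-segment is *a.
Verify the candidate proto-form against each daughter:
Babel: *meardud > meordud > meordut  (by vowel merger, final devoicing)
Lugore: start from *meardud.
  rule 1: no change — meardud
  rule 2 (vowel merger): meardud → meardod
  rule 3 (vowel merger): meardod → meordod
  ⇒ Lugore meordod
Miran: *meardud > meardut > meardot  (by final devoicing, vowel merger)
No other proto-form is consistent with every reflex, so the reconstruction is *meardud.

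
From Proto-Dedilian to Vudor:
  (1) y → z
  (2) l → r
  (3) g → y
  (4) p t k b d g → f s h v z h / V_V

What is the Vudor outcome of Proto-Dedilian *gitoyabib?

yisozavib

Vudor: *gitoyabib > gitozabib > yitozabib > yisozavib  (by unconditioned shift, unconditioned shift, intervocalic lenition)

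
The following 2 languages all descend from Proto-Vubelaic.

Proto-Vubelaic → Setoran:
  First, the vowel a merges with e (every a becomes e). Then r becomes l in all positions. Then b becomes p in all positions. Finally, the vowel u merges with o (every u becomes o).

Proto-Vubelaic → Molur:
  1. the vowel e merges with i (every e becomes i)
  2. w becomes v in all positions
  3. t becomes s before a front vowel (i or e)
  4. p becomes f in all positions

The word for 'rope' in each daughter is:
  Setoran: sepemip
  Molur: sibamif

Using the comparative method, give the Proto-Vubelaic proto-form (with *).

*sebamip

Position 7: Setoran has p, Molur has f. Taking the neighbouring segments as reconstructed: Setoran p could go back to *p or *b; Molur f could go back to *p or *f — the one source consistent with every daughter is *p.
Position 2: Setoran has e, Molur has i. Taking the neighbouring segments as reconstructed: Setoran e could go back to *a or *e; Molur i could go back to *e or *i — the one source consistent with every daughter is *e.
Position 4: Setoran has e, Molur has a. Molur preserves a here (none of its changes turn any other segment into a), so the proto-segment is *a.
Continuing position by position gives *sebamip; check it forward:
Setoran: start from *sebamip.
  rule 1 (vowel merger): sebamip → sebemip
  rule 2: no change — sebemip
  rule 3 (unconditioned shift): sebemip → sepemip
  rule 4: no change — sepemip
  ⇒ Setoran sepemip
Molur: start from *sebamip.
  rule 1 (vowel merger): sebamip → sibamip
  rule 2: no change — sibamip
  rule 3: no change — sibamip
  rule 4 (unconditioned shift): sibamip → sibamif
  ⇒ Molur sibamif
Only *sebamip yields all of Setoran sepemip, Molur sibamif.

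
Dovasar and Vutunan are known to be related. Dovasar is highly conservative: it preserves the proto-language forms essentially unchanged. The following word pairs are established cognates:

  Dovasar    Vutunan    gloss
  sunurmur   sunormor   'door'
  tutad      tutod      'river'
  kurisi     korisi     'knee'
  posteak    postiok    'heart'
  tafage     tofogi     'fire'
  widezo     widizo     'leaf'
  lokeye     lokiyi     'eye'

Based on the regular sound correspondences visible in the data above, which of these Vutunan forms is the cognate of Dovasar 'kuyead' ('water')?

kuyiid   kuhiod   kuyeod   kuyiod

kuyiod

posteak ~ postiok — Dovasar e corresponds to Vutunan i after a consonant, before a back vowel.
posteak ~ postiok — Dovasar a corresponds to Vutunan o after a vowel, before a consonant other than r, m, n, p, b, f, v.
Applying these to Dovasar 'kuyead':
  kuyead → kuyiad   (e→i after a consonant, before a back vowel)
  kuyiad → kuyiod   (a→o after a vowel, before a consonant other than r, m, n, p, b, f, v)
So the Vutunan cognate is 'kuyiod'.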